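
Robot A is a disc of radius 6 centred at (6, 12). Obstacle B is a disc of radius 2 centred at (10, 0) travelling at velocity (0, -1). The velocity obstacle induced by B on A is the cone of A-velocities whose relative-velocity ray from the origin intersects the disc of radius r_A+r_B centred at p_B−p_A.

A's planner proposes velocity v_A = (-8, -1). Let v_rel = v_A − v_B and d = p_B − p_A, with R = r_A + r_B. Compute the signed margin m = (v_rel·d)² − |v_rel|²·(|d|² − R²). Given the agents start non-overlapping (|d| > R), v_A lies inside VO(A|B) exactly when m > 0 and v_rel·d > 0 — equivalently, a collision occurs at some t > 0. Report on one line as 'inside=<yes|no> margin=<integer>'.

d = (4, -12),  |d|² = 160;  R = 6+2 = 8,  c = 160−8² = 96
v_rel = (-8, 0),  |v_rel|² = 64;  v_rel·d = (-8)·(4) + (0)·(-12) = -32
64·t² + 64·t + 96 = 0  ⇒  m = (-32)² − 64·96 = -5120
m = -5120 < 0,  v_rel·d = -32 < 0  ⇒  outside

inside=no margin=-5120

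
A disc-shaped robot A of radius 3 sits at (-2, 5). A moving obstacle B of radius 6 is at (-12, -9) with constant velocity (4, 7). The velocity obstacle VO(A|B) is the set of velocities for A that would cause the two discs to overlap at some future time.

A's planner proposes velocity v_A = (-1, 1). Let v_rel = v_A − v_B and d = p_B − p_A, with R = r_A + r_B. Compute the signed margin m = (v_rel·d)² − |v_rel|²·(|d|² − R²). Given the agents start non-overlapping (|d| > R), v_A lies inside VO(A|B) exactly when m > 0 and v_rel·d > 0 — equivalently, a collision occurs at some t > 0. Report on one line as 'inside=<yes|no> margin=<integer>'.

d = (-10, -14),  |d|² = 296;  R = 3+6 = 9,  c = 296−9² = 215
v_rel = (-5, -6),  |v_rel|² = 61;  v_rel·d = (-5)·(-10) + (-6)·(-14) = 134
61·t² − 268·t + 215 = 0  ⇒  m = 134² − 61·215 = 4841
m = 4841 > 0,  v_rel·d = 134 > 0  ⇒  inside

inside=yes margin=4841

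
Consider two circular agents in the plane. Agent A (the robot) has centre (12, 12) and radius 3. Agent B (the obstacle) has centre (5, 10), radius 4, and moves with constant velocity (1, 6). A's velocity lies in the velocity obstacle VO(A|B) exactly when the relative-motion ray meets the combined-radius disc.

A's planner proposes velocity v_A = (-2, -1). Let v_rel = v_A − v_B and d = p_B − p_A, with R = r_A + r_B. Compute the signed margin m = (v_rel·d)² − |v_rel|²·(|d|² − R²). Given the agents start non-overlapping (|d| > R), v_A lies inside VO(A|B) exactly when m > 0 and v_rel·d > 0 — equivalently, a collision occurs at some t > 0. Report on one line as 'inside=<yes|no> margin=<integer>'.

d = (-7, -2),  |d|² = 53;  R = 3+4 = 7,  c = 53−7² = 4
v_rel = (-3, -7),  |v_rel|² = 58;  v_rel·d = (-3)·(-7) + (-7)·(-2) = 35
58·t² − 70·t + 4 = 0  ⇒  m = 35² − 58·4 = 993
m = 993 > 0,  v_rel·d = 35 > 0  ⇒  inside

inside=yes margin=993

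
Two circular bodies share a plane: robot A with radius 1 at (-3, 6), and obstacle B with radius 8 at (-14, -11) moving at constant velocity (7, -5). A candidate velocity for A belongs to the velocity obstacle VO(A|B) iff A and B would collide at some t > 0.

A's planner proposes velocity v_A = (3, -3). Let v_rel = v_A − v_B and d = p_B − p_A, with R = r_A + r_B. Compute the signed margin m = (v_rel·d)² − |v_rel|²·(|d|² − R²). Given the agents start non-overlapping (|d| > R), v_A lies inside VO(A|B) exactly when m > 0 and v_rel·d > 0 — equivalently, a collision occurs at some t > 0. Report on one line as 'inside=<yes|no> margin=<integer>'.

d = (-11, -17),  |d|² = 410;  R = 1+8 = 9,  c = 410−9² = 329
v_rel = (-4, 2),  |v_rel|² = 20;  v_rel·d = (-4)·(-11) + (2)·(-17) = 10
20·t² − 20·t + 329 = 0  ⇒  m = 10² − 20·329 = -6480
m = -6480 < 0,  v_rel·d = 10 > 0  ⇒  outside

inside=no margin=-6480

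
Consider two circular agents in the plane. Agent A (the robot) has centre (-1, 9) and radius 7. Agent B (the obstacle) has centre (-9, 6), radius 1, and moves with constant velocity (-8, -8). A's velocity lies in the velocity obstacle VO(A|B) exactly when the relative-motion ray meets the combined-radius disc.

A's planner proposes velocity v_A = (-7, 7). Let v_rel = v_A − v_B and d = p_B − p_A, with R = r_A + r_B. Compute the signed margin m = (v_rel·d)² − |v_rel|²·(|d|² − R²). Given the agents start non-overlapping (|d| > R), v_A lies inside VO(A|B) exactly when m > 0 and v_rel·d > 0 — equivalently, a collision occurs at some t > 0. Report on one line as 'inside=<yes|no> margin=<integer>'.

d = (-8, -3),  |d|² = 73;  R = 7+1 = 8,  c = 73−8² = 9
v_rel = (1, 15),  |v_rel|² = 226;  v_rel·d = (1)·(-8) + (15)·(-3) = -53
226·t² + 106·t + 9 = 0  ⇒  m = (-53)² − 226·9 = 775
m = 775 > 0,  v_rel·d = -53 < 0  ⇒  outside

inside=no margin=775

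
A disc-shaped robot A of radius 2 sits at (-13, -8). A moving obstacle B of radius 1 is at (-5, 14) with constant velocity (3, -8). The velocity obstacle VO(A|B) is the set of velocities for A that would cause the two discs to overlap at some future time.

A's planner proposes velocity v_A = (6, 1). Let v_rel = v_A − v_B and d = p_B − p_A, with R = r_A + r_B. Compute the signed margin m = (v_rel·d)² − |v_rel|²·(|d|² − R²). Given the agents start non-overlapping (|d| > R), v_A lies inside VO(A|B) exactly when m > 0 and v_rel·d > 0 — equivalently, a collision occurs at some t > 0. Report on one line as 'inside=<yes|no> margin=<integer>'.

d = (8, 22),  |d|² = 548;  R = 2+1 = 3,  c = 548−3² = 539
v_rel = (3, 9),  |v_rel|² = 90;  v_rel·d = (3)·(8) + (9)·(22) = 222
90·t² − 444·t + 539 = 0  ⇒  m = 222² − 90·539 = 774
m = 774 > 0,  v_rel·d = 222 > 0  ⇒  inside

inside=yes margin=774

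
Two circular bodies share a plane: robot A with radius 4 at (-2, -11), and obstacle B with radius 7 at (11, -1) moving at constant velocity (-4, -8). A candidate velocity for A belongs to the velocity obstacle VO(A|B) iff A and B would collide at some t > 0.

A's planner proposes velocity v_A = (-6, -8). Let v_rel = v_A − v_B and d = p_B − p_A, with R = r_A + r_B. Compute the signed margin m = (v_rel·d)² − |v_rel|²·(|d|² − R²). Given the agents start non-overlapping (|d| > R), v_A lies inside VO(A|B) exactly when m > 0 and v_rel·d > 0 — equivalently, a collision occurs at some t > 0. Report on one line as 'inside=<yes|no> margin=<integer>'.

d = (13, 10),  |d|² = 269;  R = 4+7 = 11,  c = 269−11² = 148
v_rel = (-2, 0),  |v_rel|² = 4;  v_rel·d = (-2)·(13) + (0)·(10) = -26
4·t² + 52·t + 148 = 0  ⇒  m = (-26)² − 4·148 = 84
m = 84 > 0,  v_rel·d = -26 < 0  ⇒  outside

inside=no margin=84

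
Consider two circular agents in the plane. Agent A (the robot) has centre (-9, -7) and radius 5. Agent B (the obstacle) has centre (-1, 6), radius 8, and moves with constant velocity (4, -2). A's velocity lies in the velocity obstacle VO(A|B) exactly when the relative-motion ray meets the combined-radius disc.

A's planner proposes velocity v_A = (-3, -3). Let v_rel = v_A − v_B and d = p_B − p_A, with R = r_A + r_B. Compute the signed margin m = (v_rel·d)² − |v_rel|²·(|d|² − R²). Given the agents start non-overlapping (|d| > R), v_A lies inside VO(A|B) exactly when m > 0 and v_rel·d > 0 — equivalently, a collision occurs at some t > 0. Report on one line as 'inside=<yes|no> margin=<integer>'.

d = (8, 13),  |d|² = 233;  R = 5+8 = 13,  c = 233−13² = 64
v_rel = (-7, -1),  |v_rel|² = 50;  v_rel·d = (-7)·(8) + (-1)·(13) = -69
50·t² + 138·t + 64 = 0  ⇒  m = (-69)² − 50·64 = 1561
m = 1561 > 0,  v_rel·d = -69 < 0  ⇒  outside

inside=no margin=1561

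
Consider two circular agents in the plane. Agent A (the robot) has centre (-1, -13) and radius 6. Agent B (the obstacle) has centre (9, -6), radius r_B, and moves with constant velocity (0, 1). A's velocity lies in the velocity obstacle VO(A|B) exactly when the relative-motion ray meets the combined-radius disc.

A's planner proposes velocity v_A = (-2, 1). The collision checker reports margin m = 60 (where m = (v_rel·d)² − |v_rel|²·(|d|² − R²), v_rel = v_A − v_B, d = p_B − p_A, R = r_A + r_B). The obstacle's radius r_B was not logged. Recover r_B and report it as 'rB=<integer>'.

m = 60
d = (10, 7);  v_rel = (-2, 0),  |v_rel|² = 4
v_rel×d = (-2)·(7) − (0)·(10) = -14
since m = R²·4 − (-14)²:  R² = (196 + 60) / 4 = 64
R = √64 = 8  ⇒  r_B = 8 − 6 = 2

rB=2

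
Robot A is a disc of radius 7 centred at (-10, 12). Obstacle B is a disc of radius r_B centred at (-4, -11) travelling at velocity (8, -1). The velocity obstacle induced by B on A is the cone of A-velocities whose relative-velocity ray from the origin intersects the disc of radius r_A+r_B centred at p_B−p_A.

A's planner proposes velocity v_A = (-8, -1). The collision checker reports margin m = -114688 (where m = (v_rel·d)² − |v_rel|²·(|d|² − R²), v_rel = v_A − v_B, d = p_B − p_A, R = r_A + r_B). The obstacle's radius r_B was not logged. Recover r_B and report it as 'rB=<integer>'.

m = -114688
d = (6, -23);  v_rel = (-16, 0),  |v_rel|² = 256
v_rel×d = (-16)·(-23) − (0)·(6) = 368
since m = R²·256 − 368²:  R² = (135424 + -114688) / 256 = 81
R = √81 = 9  ⇒  r_B = 9 − 7 = 2

rB=2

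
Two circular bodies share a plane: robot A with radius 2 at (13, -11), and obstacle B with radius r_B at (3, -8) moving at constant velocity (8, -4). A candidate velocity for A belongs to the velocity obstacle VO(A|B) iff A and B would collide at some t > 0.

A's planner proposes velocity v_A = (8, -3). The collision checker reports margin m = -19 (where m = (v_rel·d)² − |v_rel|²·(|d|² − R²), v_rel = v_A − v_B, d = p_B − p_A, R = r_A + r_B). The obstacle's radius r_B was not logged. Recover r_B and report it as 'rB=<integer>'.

m = -19
d = (-10, 3);  v_rel = (0, 1),  |v_rel|² = 1
v_rel×d = (0)·(3) − (1)·(-10) = 10
since m = R²·1 − 10²:  R² = (100 + -19) / 1 = 81
R = √81 = 9  ⇒  r_B = 9 − 2 = 7

rB=7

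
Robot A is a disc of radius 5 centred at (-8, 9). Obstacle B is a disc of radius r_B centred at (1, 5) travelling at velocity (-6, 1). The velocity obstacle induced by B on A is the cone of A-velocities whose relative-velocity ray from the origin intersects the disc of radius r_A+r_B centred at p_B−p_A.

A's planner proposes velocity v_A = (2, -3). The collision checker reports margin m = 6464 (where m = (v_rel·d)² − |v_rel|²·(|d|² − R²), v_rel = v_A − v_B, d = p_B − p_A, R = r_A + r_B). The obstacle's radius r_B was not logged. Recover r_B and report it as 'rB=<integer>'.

m = 6464
d = (9, -4);  v_rel = (8, -4),  |v_rel|² = 80
v_rel×d = (8)·(-4) − (-4)·(9) = 4
since m = R²·80 − 4²:  R² = (16 + 6464) / 80 = 81
R = √81 = 9  ⇒  r_B = 9 − 5 = 4

rB=4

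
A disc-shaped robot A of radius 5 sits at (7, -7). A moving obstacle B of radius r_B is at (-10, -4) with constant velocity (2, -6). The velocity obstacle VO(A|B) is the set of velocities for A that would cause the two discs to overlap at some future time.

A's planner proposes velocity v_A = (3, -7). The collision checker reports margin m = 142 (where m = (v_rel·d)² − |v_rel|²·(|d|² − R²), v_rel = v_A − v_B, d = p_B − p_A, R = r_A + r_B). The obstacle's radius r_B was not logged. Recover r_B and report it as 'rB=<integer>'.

m = 142
d = (-17, 3);  v_rel = (1, -1),  |v_rel|² = 2
v_rel×d = (1)·(3) − (-1)·(-17) = -14
since m = R²·2 − (-14)²:  R² = (196 + 142) / 2 = 169
R = √169 = 13  ⇒  r_B = 13 − 5 = 8

rB=8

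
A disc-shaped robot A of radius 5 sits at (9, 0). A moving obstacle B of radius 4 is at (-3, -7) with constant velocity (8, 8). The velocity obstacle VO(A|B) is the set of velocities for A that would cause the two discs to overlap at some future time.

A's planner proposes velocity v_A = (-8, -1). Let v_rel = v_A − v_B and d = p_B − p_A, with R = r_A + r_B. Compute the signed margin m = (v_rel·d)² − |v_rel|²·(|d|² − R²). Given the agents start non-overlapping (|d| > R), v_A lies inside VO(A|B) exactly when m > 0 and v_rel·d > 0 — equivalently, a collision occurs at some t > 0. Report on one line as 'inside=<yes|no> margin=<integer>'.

d = (-12, -7),  |d|² = 193;  R = 5+4 = 9,  c = 193−9² = 112
v_rel = (-16, -9),  |v_rel|² = 337;  v_rel·d = (-16)·(-12) + (-9)·(-7) = 255
337·t² − 510·t + 112 = 0  ⇒  m = 255² − 337·112 = 27281
m = 27281 > 0,  v_rel·d = 255 > 0  ⇒  inside

inside=yes margin=27281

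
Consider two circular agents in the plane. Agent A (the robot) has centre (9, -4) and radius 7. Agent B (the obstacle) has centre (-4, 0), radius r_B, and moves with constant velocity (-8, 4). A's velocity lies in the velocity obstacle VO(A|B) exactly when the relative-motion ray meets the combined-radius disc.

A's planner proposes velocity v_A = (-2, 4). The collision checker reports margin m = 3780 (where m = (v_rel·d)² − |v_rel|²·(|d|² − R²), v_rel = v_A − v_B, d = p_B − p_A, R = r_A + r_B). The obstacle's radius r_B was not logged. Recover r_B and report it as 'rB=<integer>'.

m = 3780
d = (-13, 4);  v_rel = (6, 0),  |v_rel|² = 36
v_rel×d = (6)·(4) − (0)·(-13) = 24
since m = R²·36 − 24²:  R² = (576 + 3780) / 36 = 121
R = √121 = 11  ⇒  r_B = 11 − 7 = 4

rB=4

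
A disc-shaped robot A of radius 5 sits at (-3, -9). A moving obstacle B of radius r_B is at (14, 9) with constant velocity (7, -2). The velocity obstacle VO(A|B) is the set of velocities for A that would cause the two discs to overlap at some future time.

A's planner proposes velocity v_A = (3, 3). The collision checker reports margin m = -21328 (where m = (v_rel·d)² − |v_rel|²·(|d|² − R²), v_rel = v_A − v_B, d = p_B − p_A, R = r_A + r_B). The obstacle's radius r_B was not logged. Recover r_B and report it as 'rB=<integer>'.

m = -21328
d = (17, 18);  v_rel = (-4, 5),  |v_rel|² = 41
v_rel×d = (-4)·(18) − (5)·(17) = -157
since m = R²·41 − (-157)²:  R² = (24649 + -21328) / 41 = 81
R = √81 = 9  ⇒  r_B = 9 − 5 = 4

rB=4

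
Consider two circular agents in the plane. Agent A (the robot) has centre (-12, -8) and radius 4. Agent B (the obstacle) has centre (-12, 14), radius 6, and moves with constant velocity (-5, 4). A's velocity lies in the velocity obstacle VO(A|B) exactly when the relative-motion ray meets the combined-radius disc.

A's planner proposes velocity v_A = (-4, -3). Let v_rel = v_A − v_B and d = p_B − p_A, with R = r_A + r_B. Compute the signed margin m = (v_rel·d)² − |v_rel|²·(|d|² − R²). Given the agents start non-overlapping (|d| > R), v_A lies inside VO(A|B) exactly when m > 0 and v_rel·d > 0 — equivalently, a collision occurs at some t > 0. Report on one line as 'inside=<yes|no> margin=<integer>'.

d = (0, 22),  |d|² = 484;  R = 4+6 = 10,  c = 484−10² = 384
v_rel = (1, -7),  |v_rel|² = 50;  v_rel·d = (1)·(0) + (-7)·(22) = -154
50·t² + 308·t + 384 = 0  ⇒  m = (-154)² − 50·384 = 4516
m = 4516 > 0,  v_rel·d = -154 < 0  ⇒  outside

inside=no margin=4516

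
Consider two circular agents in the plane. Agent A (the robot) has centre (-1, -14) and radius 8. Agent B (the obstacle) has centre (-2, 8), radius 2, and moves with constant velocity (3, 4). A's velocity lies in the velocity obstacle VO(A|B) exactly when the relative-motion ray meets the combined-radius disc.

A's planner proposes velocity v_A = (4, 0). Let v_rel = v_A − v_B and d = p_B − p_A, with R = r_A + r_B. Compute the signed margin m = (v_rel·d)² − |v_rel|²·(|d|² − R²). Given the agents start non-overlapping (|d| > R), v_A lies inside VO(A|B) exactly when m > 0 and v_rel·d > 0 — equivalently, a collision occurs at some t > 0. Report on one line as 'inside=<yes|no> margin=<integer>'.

d = (-1, 22),  |d|² = 485;  R = 8+2 = 10,  c = 485−10² = 385
v_rel = (1, -4),  |v_rel|² = 17;  v_rel·d = (1)·(-1) + (-4)·(22) = -89
17·t² + 178·t + 385 = 0  ⇒  m = (-89)² − 17·385 = 1376
m = 1376 > 0,  v_rel·d = -89 < 0  ⇒  outside

inside=no margin=1376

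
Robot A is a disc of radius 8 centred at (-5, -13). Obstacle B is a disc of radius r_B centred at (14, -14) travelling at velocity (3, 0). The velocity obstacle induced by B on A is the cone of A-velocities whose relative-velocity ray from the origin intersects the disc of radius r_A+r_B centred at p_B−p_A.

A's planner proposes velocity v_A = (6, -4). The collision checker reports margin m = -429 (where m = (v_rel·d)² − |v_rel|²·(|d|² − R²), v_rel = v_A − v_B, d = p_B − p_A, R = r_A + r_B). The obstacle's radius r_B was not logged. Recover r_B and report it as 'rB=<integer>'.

m = -429
d = (19, -1);  v_rel = (3, -4),  |v_rel|² = 25
v_rel×d = (3)·(-1) − (-4)·(19) = 73
since m = R²·25 − 73²:  R² = (5329 + -429) / 25 = 196
R = √196 = 14  ⇒  r_B = 14 − 8 = 6

rB=6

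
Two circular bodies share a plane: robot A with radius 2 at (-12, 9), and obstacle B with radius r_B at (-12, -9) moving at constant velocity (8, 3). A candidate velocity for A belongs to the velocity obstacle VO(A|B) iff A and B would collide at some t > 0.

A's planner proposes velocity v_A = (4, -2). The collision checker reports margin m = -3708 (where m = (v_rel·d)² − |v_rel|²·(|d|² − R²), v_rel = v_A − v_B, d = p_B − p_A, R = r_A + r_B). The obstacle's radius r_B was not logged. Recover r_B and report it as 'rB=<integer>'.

m = -3708
d = (0, -18);  v_rel = (-4, -5),  |v_rel|² = 41
v_rel×d = (-4)·(-18) − (-5)·(0) = 72
since m = R²·41 − 72²:  R² = (5184 + -3708) / 41 = 36
R = √36 = 6  ⇒  r_B = 6 − 2 = 4

rB=4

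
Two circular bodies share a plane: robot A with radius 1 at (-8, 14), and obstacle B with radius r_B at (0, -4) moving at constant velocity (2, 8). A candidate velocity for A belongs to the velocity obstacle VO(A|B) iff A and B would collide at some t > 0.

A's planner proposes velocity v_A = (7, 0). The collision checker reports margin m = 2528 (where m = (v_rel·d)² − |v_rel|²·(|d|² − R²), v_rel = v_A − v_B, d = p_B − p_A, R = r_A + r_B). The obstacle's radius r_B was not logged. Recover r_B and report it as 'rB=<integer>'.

m = 2528
d = (8, -18);  v_rel = (5, -8),  |v_rel|² = 89
v_rel×d = (5)·(-18) − (-8)·(8) = -26
since m = R²·89 − (-26)²:  R² = (676 + 2528) / 89 = 36
R = √36 = 6  ⇒  r_B = 6 − 1 = 5

rB=5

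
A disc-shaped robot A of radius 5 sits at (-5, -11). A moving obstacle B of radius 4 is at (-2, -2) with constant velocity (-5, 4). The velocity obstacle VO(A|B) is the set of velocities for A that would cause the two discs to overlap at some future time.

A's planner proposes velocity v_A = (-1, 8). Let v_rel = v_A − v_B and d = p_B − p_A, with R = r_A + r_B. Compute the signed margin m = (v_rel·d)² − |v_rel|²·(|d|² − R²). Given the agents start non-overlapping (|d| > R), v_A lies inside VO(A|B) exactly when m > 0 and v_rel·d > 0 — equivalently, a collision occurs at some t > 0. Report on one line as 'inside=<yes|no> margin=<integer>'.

d = (3, 9),  |d|² = 90;  R = 5+4 = 9,  c = 90−9² = 9
v_rel = (4, 4),  |v_rel|² = 32;  v_rel·d = (4)·(3) + (4)·(9) = 48
32·t² − 96·t + 9 = 0  ⇒  m = 48² − 32·9 = 2016
m = 2016 > 0,  v_rel·d = 48 > 0  ⇒  inside

inside=yes margin=2016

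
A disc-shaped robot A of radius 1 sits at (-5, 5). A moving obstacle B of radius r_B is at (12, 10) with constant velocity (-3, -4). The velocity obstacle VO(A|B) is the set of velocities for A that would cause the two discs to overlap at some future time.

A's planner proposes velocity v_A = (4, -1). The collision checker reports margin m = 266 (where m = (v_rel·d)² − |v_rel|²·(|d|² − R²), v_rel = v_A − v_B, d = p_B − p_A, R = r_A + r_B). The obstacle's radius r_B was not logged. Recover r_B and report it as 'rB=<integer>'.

m = 266
d = (17, 5);  v_rel = (7, 3),  |v_rel|² = 58
v_rel×d = (7)·(5) − (3)·(17) = -16
since m = R²·58 − (-16)²:  R² = (256 + 266) / 58 = 9
R = √9 = 3  ⇒  r_B = 3 − 1 = 2

rB=2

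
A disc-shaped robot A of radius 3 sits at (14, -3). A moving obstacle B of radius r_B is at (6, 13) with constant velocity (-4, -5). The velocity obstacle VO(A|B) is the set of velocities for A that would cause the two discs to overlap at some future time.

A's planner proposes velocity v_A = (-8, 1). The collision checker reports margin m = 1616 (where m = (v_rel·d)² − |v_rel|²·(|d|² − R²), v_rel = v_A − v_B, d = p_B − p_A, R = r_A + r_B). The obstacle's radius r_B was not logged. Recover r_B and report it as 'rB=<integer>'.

m = 1616
d = (-8, 16);  v_rel = (-4, 6),  |v_rel|² = 52
v_rel×d = (-4)·(16) − (6)·(-8) = -16
since m = R²·52 − (-16)²:  R² = (256 + 1616) / 52 = 36
R = √36 = 6  ⇒  r_B = 6 − 3 = 3

rB=3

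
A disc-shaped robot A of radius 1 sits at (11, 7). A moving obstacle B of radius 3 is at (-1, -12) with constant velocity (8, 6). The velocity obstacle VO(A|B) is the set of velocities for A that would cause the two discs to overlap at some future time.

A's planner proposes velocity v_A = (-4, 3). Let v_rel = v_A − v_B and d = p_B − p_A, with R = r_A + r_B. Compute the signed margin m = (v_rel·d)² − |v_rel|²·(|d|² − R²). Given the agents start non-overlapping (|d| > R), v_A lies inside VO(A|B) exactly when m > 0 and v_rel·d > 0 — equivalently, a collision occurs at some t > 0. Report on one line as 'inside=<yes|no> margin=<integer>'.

d = (-12, -19),  |d|² = 505;  R = 1+3 = 4,  c = 505−4² = 489
v_rel = (-12, -3),  |v_rel|² = 153;  v_rel·d = (-12)·(-12) + (-3)·(-19) = 201
153·t² − 402·t + 489 = 0  ⇒  m = 201² − 153·489 = -34416
m = -34416 < 0,  v_rel·d = 201 > 0  ⇒  outside

inside=no margin=-34416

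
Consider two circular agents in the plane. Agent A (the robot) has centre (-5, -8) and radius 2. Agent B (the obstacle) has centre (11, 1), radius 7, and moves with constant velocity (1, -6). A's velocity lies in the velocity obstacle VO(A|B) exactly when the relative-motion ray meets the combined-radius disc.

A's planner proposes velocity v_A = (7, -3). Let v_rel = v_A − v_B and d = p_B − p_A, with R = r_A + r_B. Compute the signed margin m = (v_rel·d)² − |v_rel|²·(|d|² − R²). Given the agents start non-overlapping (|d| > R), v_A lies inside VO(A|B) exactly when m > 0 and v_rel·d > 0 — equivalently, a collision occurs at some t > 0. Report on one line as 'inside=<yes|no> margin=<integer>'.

d = (16, 9),  |d|² = 337;  R = 2+7 = 9,  c = 337−9² = 256
v_rel = (6, 3),  |v_rel|² = 45;  v_rel·d = (6)·(16) + (3)·(9) = 123
45·t² − 246·t + 256 = 0  ⇒  m = 123² − 45·256 = 3609
m = 3609 > 0,  v_rel·d = 123 > 0  ⇒  inside

inside=yes margin=3609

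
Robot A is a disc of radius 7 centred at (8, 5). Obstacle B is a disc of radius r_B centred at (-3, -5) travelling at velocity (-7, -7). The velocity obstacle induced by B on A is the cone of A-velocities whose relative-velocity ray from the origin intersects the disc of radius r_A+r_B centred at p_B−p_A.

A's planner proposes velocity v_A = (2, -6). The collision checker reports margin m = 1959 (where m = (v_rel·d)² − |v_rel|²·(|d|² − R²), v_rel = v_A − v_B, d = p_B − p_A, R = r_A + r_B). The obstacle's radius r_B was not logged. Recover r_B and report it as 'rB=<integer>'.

m = 1959
d = (-11, -10);  v_rel = (9, 1),  |v_rel|² = 82
v_rel×d = (9)·(-10) − (1)·(-11) = -79
since m = R²·82 − (-79)²:  R² = (6241 + 1959) / 82 = 100
R = √100 = 10  ⇒  r_B = 10 − 7 = 3

rB=3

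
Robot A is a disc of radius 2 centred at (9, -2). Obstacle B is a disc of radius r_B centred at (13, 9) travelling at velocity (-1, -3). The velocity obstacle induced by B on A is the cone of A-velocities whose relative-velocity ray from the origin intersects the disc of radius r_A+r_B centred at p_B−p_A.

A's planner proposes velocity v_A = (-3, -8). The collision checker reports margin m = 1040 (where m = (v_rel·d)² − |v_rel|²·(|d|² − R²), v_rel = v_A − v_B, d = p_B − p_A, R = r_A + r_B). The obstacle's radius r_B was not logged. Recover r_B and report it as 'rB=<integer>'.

m = 1040
d = (4, 11);  v_rel = (-2, -5),  |v_rel|² = 29
v_rel×d = (-2)·(11) − (-5)·(4) = -2
since m = R²·29 − (-2)²:  R² = (4 + 1040) / 29 = 36
R = √36 = 6  ⇒  r_B = 6 − 2 = 4

rB=4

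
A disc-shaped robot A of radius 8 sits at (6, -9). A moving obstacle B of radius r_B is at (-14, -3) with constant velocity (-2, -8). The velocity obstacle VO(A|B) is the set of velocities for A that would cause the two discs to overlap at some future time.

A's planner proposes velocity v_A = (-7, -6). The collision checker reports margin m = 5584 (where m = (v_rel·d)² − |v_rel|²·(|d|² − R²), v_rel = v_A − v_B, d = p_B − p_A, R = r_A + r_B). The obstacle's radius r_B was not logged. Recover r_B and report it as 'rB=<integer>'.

m = 5584
d = (-20, 6);  v_rel = (-5, 2),  |v_rel|² = 29
v_rel×d = (-5)·(6) − (2)·(-20) = 10
since m = R²·29 − 10²:  R² = (100 + 5584) / 29 = 196
R = √196 = 14  ⇒  r_B = 14 − 8 = 6

rB=6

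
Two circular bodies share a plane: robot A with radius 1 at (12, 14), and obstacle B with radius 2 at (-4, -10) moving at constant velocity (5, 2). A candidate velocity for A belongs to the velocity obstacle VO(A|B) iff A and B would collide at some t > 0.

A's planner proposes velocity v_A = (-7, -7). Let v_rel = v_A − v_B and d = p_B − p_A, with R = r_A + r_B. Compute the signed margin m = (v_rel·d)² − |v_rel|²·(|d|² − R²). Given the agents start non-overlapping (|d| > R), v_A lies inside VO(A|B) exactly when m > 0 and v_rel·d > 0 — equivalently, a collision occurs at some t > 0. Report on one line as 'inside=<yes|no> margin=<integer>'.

d = (-16, -24),  |d|² = 832;  R = 1+2 = 3,  c = 832−3² = 823
v_rel = (-12, -9),  |v_rel|² = 225;  v_rel·d = (-12)·(-16) + (-9)·(-24) = 408
225·t² − 816·t + 823 = 0  ⇒  m = 408² − 225·823 = -18711
m = -18711 < 0,  v_rel·d = 408 > 0  ⇒  outside

inside=no margin=-18711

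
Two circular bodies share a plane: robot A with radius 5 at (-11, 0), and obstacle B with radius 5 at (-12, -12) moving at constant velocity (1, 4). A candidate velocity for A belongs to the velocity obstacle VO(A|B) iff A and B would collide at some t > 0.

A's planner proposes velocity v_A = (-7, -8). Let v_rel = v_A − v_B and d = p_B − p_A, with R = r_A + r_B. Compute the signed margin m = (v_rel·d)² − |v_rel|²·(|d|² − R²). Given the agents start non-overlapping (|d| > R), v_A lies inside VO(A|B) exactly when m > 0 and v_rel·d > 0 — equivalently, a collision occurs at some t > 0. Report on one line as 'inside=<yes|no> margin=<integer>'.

d = (-1, -12),  |d|² = 145;  R = 5+5 = 10,  c = 145−10² = 45
v_rel = (-8, -12),  |v_rel|² = 208;  v_rel·d = (-8)·(-1) + (-12)·(-12) = 152
208·t² − 304·t + 45 = 0  ⇒  m = 152² − 208·45 = 13744
m = 13744 > 0,  v_rel·d = 152 > 0  ⇒  inside

inside=yes margin=13744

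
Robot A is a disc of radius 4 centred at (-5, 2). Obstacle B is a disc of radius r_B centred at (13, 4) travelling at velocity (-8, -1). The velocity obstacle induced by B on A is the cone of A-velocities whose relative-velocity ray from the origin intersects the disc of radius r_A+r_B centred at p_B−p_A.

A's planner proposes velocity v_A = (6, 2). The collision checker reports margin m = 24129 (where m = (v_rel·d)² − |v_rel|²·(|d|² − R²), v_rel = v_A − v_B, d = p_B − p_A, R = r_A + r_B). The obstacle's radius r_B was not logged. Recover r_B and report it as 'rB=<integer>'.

m = 24129
d = (18, 2);  v_rel = (14, 3),  |v_rel|² = 205
v_rel×d = (14)·(2) − (3)·(18) = -26
since m = R²·205 − (-26)²:  R² = (676 + 24129) / 205 = 121
R = √121 = 11  ⇒  r_B = 11 − 4 = 7

rB=7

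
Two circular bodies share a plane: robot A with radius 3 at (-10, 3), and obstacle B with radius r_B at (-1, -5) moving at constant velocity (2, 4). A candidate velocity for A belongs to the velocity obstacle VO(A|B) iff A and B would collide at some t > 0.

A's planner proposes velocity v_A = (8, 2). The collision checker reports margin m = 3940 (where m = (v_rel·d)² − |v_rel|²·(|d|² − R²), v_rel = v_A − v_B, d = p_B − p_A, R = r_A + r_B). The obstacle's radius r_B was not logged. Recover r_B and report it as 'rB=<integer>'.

m = 3940
d = (9, -8);  v_rel = (6, -2),  |v_rel|² = 40
v_rel×d = (6)·(-8) − (-2)·(9) = -30
since m = R²·40 − (-30)²:  R² = (900 + 3940) / 40 = 121
R = √121 = 11  ⇒  r_B = 11 − 3 = 8

rB=8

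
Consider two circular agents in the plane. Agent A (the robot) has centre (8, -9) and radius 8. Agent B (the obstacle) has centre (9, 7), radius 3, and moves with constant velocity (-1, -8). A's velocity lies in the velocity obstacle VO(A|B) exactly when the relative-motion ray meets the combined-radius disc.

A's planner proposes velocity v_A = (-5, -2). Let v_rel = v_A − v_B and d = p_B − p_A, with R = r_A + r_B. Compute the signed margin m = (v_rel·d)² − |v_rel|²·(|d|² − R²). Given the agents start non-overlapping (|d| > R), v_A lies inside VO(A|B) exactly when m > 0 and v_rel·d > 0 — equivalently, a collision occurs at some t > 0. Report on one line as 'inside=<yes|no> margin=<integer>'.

d = (1, 16),  |d|² = 257;  R = 8+3 = 11,  c = 257−11² = 136
v_rel = (-4, 6),  |v_rel|² = 52;  v_rel·d = (-4)·(1) + (6)·(16) = 92
52·t² − 184·t + 136 = 0  ⇒  m = 92² − 52·136 = 1392
m = 1392 > 0,  v_rel·d = 92 > 0  ⇒  inside

inside=yes margin=1392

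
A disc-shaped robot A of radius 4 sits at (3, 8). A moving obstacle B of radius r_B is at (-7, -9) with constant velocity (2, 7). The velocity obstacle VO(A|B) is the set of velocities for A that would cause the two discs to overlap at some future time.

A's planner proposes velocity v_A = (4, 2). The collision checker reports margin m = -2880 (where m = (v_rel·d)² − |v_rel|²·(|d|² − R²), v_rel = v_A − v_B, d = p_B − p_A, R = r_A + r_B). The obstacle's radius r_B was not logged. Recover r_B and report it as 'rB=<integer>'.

m = -2880
d = (-10, -17);  v_rel = (2, -5),  |v_rel|² = 29
v_rel×d = (2)·(-17) − (-5)·(-10) = -84
since m = R²·29 − (-84)²:  R² = (7056 + -2880) / 29 = 144
R = √144 = 12  ⇒  r_B = 12 − 4 = 8

rB=8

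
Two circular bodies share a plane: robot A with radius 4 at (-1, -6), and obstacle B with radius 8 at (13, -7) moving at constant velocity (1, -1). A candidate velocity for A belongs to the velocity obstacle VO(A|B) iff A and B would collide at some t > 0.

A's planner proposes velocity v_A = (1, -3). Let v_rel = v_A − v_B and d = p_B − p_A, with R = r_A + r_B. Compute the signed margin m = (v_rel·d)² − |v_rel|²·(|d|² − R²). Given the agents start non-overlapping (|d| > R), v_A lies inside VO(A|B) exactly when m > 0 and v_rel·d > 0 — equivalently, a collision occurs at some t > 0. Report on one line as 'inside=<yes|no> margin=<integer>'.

d = (14, -1),  |d|² = 197;  R = 4+8 = 12,  c = 197−12² = 53
v_rel = (0, -2),  |v_rel|² = 4;  v_rel·d = (0)·(14) + (-2)·(-1) = 2
4·t² − 4·t + 53 = 0  ⇒  m = 2² − 4·53 = -208
m = -208 < 0,  v_rel·d = 2 > 0  ⇒  outside

inside=no margin=-208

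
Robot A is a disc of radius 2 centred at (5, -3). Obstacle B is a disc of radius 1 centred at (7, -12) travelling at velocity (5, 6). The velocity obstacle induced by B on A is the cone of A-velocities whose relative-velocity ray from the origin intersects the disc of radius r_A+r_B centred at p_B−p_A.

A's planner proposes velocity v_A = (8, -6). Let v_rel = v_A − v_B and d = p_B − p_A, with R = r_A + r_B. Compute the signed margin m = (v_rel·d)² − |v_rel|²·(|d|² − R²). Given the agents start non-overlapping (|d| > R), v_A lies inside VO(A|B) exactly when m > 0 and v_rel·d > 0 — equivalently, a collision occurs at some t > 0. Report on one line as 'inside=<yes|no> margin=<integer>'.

d = (2, -9),  |d|² = 85;  R = 2+1 = 3,  c = 85−3² = 76
v_rel = (3, -12),  |v_rel|² = 153;  v_rel·d = (3)·(2) + (-12)·(-9) = 114
153·t² − 228·t + 76 = 0  ⇒  m = 114² − 153·76 = 1368
m = 1368 > 0,  v_rel·d = 114 > 0  ⇒  inside

inside=yes margin=1368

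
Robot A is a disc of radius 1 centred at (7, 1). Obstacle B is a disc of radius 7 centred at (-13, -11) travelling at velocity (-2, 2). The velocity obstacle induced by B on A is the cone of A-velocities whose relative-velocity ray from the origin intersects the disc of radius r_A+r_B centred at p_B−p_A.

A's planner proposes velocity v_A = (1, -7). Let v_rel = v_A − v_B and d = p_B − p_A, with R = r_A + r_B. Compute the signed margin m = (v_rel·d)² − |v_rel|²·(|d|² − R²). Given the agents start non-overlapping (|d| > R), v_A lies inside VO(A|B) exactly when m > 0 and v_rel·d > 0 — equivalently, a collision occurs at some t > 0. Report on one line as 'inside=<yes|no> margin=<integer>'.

d = (-20, -12),  |d|² = 544;  R = 1+7 = 8,  c = 544−8² = 480
v_rel = (3, -9),  |v_rel|² = 90;  v_rel·d = (3)·(-20) + (-9)·(-12) = 48
90·t² − 96·t + 480 = 0  ⇒  m = 48² − 90·480 = -40896
m = -40896 < 0,  v_rel·d = 48 > 0  ⇒  outside

inside=no margin=-40896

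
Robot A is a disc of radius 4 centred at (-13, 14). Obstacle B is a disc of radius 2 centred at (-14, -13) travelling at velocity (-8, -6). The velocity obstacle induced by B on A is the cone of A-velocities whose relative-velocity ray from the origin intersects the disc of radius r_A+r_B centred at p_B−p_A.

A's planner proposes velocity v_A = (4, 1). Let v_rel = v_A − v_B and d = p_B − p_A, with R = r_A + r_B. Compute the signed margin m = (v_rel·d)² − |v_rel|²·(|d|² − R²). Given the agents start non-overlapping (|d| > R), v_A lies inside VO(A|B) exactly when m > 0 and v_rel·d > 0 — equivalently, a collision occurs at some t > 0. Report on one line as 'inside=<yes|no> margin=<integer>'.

d = (-1, -27),  |d|² = 730;  R = 4+2 = 6,  c = 730−6² = 694
v_rel = (12, 7),  |v_rel|² = 193;  v_rel·d = (12)·(-1) + (7)·(-27) = -201
193·t² + 402·t + 694 = 0  ⇒  m = (-201)² − 193·694 = -93541
m = -93541 < 0,  v_rel·d = -201 < 0  ⇒  outside

inside=no margin=-93541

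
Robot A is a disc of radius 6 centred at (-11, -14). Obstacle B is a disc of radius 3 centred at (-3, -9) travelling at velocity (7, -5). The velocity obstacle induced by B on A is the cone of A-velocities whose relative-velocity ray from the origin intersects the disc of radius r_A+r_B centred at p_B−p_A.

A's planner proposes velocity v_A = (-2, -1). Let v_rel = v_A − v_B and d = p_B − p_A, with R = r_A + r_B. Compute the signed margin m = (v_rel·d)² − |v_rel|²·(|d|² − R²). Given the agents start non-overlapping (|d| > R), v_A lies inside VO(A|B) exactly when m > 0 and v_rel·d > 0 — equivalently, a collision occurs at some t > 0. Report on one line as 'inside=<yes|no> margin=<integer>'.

d = (8, 5),  |d|² = 89;  R = 6+3 = 9,  c = 89−9² = 8
v_rel = (-9, 4),  |v_rel|² = 97;  v_rel·d = (-9)·(8) + (4)·(5) = -52
97·t² + 104·t + 8 = 0  ⇒  m = (-52)² − 97·8 = 1928
m = 1928 > 0,  v_rel·d = -52 < 0  ⇒  outside

inside=no margin=1928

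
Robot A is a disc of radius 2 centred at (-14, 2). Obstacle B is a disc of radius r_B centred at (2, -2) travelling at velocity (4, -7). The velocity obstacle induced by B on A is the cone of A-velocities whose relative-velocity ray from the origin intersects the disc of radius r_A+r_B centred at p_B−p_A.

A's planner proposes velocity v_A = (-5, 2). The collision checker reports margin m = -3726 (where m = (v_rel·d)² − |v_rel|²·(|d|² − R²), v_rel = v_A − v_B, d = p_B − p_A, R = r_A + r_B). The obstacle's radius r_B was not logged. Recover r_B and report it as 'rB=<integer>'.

m = -3726
d = (16, -4);  v_rel = (-9, 9),  |v_rel|² = 162
v_rel×d = (-9)·(-4) − (9)·(16) = -108
since m = R²·162 − (-108)²:  R² = (11664 + -3726) / 162 = 49
R = √49 = 7  ⇒  r_B = 7 − 2 = 5

rB=5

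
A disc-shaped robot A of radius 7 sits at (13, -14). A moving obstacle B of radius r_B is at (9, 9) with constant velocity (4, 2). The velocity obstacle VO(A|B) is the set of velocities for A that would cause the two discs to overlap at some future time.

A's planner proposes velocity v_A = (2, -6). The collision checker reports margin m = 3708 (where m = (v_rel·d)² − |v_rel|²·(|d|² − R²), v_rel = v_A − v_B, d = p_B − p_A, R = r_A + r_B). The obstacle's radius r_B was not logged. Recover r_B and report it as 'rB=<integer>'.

m = 3708
d = (-4, 23);  v_rel = (-2, -8),  |v_rel|² = 68
v_rel×d = (-2)·(23) − (-8)·(-4) = -78
since m = R²·68 − (-78)²:  R² = (6084 + 3708) / 68 = 144
R = √144 = 12  ⇒  r_B = 12 − 7 = 5

rB=5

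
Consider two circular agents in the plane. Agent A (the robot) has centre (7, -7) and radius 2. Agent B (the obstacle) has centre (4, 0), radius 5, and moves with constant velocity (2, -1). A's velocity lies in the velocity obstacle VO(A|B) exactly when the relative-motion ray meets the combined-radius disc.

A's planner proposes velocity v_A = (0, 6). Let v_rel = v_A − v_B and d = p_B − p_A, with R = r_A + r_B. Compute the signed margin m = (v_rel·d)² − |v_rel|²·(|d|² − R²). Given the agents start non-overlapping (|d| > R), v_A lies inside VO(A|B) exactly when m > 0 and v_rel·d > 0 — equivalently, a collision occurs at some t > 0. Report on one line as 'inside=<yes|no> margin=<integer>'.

d = (-3, 7),  |d|² = 58;  R = 2+5 = 7,  c = 58−7² = 9
v_rel = (-2, 7),  |v_rel|² = 53;  v_rel·d = (-2)·(-3) + (7)·(7) = 55
53·t² − 110·t + 9 = 0  ⇒  m = 55² − 53·9 = 2548
m = 2548 > 0,  v_rel·d = 55 > 0  ⇒  inside

inside=yes margin=2548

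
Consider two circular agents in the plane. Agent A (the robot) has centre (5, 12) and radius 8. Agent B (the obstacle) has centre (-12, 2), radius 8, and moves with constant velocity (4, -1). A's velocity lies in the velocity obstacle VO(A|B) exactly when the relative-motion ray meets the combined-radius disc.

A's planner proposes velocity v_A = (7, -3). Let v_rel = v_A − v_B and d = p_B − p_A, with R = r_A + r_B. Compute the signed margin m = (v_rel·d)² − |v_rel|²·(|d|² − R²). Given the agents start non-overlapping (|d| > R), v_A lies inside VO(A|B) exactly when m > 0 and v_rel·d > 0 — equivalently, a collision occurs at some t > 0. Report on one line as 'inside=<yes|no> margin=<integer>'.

d = (-17, -10),  |d|² = 389;  R = 8+8 = 16,  c = 389−16² = 133
v_rel = (3, -2),  |v_rel|² = 13;  v_rel·d = (3)·(-17) + (-2)·(-10) = -31
13·t² + 62·t + 133 = 0  ⇒  m = (-31)² − 13·133 = -768
m = -768 < 0,  v_rel·d = -31 < 0  ⇒  outside

inside=no margin=-768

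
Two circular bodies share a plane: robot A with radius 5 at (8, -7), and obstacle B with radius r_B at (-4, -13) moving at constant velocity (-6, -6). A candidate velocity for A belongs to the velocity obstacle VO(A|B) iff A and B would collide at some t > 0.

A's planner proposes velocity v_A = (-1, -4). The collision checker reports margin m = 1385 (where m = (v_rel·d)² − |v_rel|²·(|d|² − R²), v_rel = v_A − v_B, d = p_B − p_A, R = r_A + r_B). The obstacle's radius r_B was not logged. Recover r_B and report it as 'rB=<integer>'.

m = 1385
d = (-12, -6);  v_rel = (5, 2),  |v_rel|² = 29
v_rel×d = (5)·(-6) − (2)·(-12) = -6
since m = R²·29 − (-6)²:  R² = (36 + 1385) / 29 = 49
R = √49 = 7  ⇒  r_B = 7 − 5 = 2

rB=2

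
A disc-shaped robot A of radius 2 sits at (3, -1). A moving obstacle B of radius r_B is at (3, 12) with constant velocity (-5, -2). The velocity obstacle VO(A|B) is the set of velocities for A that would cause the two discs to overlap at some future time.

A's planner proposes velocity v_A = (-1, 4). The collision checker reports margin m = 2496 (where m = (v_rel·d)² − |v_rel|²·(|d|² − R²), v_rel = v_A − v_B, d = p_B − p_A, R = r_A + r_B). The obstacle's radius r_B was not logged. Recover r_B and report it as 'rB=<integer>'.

m = 2496
d = (0, 13);  v_rel = (4, 6),  |v_rel|² = 52
v_rel×d = (4)·(13) − (6)·(0) = 52
since m = R²·52 − 52²:  R² = (2704 + 2496) / 52 = 100
R = √100 = 10  ⇒  r_B = 10 − 2 = 8

rB=8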